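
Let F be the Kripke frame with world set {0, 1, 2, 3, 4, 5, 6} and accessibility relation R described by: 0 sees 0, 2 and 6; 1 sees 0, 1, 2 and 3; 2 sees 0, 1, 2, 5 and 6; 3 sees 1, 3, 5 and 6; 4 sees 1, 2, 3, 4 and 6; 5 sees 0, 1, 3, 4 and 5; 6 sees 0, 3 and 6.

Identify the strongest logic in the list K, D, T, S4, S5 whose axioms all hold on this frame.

T

Serial (axiom D): yes — every world has a successor (e.g. 0 R 0).
Reflexive (axiom T): yes — every world is R-related to itself.
Transitive (axiom 4): no — 0 R 2 and 2 R 1, but not 0 R 1.
Euclidean (axiom 5): no — 0 R 6 and 0 R 2, but not 6 R 2.
So F validates K, D, T; S4 would additionally require R to be transitive. The strongest is T.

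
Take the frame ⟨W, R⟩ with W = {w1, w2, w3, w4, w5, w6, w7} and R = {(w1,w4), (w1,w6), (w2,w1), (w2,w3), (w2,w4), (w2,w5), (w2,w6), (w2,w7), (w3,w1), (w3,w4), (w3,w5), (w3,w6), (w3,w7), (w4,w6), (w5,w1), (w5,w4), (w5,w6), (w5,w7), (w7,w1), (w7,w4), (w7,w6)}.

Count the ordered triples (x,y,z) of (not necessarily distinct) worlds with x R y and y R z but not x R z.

0

R is transitive; there are no such tuples.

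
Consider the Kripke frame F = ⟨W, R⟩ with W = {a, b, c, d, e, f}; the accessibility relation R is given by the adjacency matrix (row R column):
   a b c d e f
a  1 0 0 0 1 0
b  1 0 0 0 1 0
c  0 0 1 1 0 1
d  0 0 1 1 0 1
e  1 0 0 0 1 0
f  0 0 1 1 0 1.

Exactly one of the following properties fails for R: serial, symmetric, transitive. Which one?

Serial: yes — every world has a successor (e.g. a R a).
Symmetric: no — b R a but not a R b.
Transitive: yes — every two-step R-path is closed by a direct edge.
Only symmetric fails.

symmetric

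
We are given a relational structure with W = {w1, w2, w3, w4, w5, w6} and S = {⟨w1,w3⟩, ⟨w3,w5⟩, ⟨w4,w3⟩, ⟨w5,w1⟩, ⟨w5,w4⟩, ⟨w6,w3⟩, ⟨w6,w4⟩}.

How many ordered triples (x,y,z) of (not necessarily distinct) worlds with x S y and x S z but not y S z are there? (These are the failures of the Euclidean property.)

10

Enumerating: (w1,w3,w3), (w3,w5,w5), (w4,w3,w3), (w5,w1,w1), (w5,w1,w4), (w5,w4,w1), (w5,w4,w4), (w6,w3,w3), (w6,w3,w4), (w6,w4,w4).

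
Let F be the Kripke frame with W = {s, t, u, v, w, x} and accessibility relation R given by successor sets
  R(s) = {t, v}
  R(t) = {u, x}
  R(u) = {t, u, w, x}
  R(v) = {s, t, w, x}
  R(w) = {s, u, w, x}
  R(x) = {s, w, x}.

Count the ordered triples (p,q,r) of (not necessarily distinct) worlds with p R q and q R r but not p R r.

Enumerating: (s,t,u), (s,t,x), (s,v,s), (s,v,w), (s,v,x), (t,u,t), (t,u,w), (t,x,s), (t,x,w), (u,w,s), (u,x,s), (v,s,v), … and 8 more.
Total: 20.

20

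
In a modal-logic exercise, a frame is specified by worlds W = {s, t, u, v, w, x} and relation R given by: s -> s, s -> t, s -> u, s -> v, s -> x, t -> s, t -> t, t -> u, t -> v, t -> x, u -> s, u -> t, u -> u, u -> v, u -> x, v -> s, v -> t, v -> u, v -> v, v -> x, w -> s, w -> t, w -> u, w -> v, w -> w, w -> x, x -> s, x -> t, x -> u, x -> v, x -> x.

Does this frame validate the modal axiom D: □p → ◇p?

Yes

By correspondence theory, D is valid on a frame iff R is serial.
Serial: yes — every world has a successor (e.g. s R s).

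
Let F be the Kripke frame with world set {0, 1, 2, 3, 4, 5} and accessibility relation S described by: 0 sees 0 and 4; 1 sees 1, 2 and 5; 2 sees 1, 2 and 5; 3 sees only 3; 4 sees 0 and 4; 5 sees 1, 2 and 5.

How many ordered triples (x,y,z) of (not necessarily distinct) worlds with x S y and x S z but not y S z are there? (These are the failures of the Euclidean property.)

0

S is Euclidean; there are no such tuples.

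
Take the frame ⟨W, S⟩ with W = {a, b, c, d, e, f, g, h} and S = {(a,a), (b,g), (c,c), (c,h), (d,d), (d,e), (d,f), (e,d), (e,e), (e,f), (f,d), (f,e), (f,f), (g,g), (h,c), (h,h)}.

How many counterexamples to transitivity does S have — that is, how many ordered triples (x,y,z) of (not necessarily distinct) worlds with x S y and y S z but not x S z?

0

S is transitive; there are no such tuples.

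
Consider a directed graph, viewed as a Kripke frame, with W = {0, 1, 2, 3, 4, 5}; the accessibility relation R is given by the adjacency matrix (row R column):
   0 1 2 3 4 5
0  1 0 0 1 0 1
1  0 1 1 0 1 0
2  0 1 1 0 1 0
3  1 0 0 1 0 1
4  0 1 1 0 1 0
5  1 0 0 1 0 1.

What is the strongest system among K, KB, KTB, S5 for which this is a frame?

Symmetric (axiom B): yes — every pair in R has its reverse in R.
Reflexive (axiom T): yes — every world is R-related to itself.
Euclidean (axiom 5): yes — any two successors of a common world are R-related.
So F validates K, KB, KTB, S5. The strongest is S5.

S5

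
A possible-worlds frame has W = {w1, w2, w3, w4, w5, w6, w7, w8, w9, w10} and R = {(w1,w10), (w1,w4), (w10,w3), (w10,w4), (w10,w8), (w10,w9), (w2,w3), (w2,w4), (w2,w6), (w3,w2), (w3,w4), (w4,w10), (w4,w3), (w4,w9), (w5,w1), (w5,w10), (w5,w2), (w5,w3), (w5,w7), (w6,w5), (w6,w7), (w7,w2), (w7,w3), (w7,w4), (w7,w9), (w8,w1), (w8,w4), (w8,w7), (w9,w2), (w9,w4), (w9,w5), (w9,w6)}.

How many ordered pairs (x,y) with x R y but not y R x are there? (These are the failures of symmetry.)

24

Enumerating: (w1,w10), (w1,w4), (w10,w3), (w10,w8), (w10,w9), (w2,w4), (w2,w6), (w5,w1), (w5,w10), (w5,w2), (w5,w3), (w5,w7), … and 12 more.
Total: 24.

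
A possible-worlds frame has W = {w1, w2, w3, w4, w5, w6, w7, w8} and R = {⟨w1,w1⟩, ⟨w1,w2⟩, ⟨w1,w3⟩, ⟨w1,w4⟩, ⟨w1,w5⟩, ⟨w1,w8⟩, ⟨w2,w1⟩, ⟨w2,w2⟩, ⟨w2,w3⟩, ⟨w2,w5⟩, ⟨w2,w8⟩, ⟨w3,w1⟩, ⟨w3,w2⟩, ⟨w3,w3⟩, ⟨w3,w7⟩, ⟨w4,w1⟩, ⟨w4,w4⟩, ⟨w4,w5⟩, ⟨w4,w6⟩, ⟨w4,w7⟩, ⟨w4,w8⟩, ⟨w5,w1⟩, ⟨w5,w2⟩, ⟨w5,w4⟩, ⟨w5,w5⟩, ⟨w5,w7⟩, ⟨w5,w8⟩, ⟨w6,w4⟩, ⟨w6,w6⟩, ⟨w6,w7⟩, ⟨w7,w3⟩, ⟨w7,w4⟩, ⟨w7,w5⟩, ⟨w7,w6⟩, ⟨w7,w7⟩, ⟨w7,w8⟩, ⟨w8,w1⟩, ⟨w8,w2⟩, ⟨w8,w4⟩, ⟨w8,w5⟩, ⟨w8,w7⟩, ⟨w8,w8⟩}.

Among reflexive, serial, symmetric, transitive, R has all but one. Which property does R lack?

Reflexive: yes — every world is R-related to itself.
Serial: yes — every world has a successor (e.g. w1 R w1).
Symmetric: yes — every pair in R has its reverse in R.
Transitive: no — w1 R w3 and w3 R w7, but not w1 R w7.
Only transitive fails.

transitive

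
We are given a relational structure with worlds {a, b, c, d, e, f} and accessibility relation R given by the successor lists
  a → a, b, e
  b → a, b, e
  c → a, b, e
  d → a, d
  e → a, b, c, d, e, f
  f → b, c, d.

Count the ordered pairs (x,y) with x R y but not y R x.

8

Enumerating: (c,a), (c,b), (d,a), (e,d), (e,f), (f,b), (f,c), (f,d).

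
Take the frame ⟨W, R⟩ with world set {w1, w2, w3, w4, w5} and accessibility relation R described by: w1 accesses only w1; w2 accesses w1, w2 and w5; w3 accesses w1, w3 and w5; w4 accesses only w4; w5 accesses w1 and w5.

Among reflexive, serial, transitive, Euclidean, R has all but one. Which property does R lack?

Euclidean

Reflexive: yes — every world is R-related to itself.
Serial: yes — every world has a successor (e.g. w1 R w1).
Transitive: yes — every two-step R-path is closed by a direct edge.
Euclidean: no — w2 R w1 and w2 R w5, but not w1 R w5.
Only Euclidean fails.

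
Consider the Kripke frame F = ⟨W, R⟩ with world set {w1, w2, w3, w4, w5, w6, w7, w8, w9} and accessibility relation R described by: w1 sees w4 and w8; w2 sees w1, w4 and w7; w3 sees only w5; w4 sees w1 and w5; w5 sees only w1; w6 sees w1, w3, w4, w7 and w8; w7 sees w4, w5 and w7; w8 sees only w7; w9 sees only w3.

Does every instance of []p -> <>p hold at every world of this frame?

By correspondence theory, D is valid on a frame iff R is serial.
Serial: yes — every world has a successor (e.g. w1 R w4).

Yes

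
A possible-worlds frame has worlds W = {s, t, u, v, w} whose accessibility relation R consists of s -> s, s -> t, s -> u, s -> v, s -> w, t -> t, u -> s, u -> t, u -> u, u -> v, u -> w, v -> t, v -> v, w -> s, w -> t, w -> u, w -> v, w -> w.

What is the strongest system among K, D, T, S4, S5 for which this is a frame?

Serial (axiom D): yes — every world has a successor (e.g. s R s).
Reflexive (axiom T): yes — every world is R-related to itself.
Transitive (axiom 4): yes — every two-step R-path is closed by a direct edge.
Euclidean (axiom 5): no — s R t and s R u, but not t R u.
So F validates K, D, T, S4; S5 would additionally require R to be Euclidean. The strongest is S4.

S4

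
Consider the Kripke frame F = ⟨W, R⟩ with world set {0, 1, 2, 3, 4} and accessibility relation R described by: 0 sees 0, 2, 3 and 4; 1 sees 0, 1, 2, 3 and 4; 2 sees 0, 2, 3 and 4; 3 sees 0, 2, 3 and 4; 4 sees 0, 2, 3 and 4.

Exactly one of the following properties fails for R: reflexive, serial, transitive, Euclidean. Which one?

Reflexive: yes — every world is R-related to itself.
Serial: yes — every world has a successor (e.g. 0 R 0).
Transitive: yes — every two-step R-path is closed by a direct edge.
Euclidean: no — 1 R 0 and 1 R 1, but not 0 R 1.
Only Euclidean fails.

Euclidean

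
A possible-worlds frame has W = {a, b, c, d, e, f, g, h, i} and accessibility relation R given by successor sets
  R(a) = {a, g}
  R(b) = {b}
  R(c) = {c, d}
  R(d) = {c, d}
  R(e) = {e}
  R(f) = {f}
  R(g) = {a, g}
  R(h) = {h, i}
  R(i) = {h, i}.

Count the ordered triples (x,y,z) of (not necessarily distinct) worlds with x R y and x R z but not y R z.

R is Euclidean; there are no such tuples.

0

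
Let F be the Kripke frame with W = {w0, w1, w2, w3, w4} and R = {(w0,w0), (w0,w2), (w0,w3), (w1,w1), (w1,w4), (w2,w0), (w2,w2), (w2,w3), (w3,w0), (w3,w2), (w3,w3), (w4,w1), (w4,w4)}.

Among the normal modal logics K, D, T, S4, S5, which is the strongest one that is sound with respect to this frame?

S5

Serial (axiom D): yes — every world has a successor (e.g. w0 R w0).
Reflexive (axiom T): yes — every world is R-related to itself.
Transitive (axiom 4): yes — every two-step R-path is closed by a direct edge.
Euclidean (axiom 5): yes — any two successors of a common world are R-related.
So F validates K, D, T, S4, S5. The strongest is S5.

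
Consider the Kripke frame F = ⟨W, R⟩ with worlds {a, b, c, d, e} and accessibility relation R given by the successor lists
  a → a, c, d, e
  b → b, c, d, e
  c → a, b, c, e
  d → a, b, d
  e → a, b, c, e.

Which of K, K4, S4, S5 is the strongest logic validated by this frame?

Transitive (axiom 4): no — a R c and c R b, but not a R b.
Reflexive (axiom T): yes — every world is R-related to itself.
Euclidean (axiom 5): no — a R c and a R d, but not c R d.
So F validates K; K4 would additionally require R to be transitive. The strongest is K.

K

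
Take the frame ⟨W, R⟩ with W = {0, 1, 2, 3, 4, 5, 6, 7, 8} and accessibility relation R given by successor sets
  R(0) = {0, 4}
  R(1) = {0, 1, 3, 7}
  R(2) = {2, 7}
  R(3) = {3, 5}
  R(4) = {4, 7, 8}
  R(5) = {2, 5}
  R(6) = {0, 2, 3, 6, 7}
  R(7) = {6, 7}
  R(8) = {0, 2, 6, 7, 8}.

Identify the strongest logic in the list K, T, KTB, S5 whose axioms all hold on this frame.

Reflexive (axiom T): yes — every world is R-related to itself.
Symmetric (axiom B): no — 0 R 4 but not 4 R 0.
Euclidean (axiom 5): no — 1 R 0 and 1 R 3, but not 0 R 3.
So F validates K, T; KTB would additionally require R to be symmetric. The strongest is T.

T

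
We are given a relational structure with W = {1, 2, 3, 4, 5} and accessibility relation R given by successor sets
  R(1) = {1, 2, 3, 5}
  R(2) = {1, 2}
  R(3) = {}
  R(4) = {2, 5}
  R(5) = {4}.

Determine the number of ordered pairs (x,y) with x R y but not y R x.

Enumerating: (1,3), (1,5), (4,2).

3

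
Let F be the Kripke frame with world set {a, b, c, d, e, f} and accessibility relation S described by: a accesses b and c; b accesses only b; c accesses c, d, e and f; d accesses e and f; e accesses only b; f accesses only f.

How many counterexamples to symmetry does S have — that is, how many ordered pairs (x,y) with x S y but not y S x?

8

Enumerating: (a,b), (a,c), (c,d), (c,e), (c,f), (d,e), (d,f), (e,b).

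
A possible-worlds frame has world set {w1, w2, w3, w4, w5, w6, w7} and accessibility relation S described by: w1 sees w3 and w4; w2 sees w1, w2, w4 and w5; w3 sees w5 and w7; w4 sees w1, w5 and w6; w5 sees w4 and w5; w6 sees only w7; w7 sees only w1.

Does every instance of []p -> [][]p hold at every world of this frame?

No

The schema 4 characterises exactly the transitive frames.
Transitive: no — w1 S w3 and w3 S w5, but not w1 S w5.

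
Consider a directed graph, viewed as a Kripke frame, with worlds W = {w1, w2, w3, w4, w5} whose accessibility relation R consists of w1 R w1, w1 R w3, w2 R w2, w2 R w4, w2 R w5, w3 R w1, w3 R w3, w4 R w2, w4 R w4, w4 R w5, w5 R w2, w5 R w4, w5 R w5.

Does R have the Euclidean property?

Euclidean: yes — any two successors of a common world are R-related.

Yes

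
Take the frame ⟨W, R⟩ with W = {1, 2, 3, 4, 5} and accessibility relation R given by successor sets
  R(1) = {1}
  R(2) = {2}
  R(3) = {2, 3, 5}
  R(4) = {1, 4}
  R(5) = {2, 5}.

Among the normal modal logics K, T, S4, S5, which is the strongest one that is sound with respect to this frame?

Reflexive (axiom T): yes — every world is R-related to itself.
Transitive (axiom 4): yes — every two-step R-path is closed by a direct edge.
Euclidean (axiom 5): no — 3 R 2 and 3 R 5, but not 2 R 5.
So F validates K, T, S4; S5 would additionally require R to be Euclidean. The strongest is S4.

S4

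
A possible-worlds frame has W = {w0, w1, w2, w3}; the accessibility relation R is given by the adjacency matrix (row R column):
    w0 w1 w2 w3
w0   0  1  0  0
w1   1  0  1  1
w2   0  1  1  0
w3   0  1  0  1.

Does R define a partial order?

Reflexive: no — w0 is not related to itself.
Transitive: no — w0 R w1 and w1 R w2, but not w0 R w2.
Antisymmetric: no — w0 R w1 and w1 R w0 with w0 ≠ w1.
So R is not a partial order.

No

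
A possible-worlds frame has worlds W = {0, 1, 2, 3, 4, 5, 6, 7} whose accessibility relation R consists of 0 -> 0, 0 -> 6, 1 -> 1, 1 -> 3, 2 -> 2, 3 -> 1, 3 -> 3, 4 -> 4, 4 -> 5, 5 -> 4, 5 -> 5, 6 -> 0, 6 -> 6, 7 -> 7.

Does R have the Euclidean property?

Yes

Euclidean: yes — any two successors of a common world are R-related.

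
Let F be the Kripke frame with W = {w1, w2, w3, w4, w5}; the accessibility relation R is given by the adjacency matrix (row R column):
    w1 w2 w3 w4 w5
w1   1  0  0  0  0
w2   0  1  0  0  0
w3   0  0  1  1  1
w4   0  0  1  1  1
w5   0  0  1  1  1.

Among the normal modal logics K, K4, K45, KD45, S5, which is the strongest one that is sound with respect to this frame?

Transitive (axiom 4): yes — every two-step R-path is closed by a direct edge.
Euclidean (axiom 5): yes — any two successors of a common world are R-related.
Serial (axiom D): yes — every world has a successor (e.g. w1 R w1).
Reflexive (axiom T): yes — every world is R-related to itself.
So F validates K, K4, K45, KD45, S5. The strongest is S5.

S5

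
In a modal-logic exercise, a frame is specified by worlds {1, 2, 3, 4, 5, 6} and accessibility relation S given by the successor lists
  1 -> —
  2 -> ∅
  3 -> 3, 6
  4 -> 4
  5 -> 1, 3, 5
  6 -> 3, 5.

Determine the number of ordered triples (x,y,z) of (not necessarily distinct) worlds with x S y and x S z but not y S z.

7

Enumerating: (3,6,6), (5,1,1), (5,1,3), (5,1,5), (5,3,1), (5,3,5), (6,3,5).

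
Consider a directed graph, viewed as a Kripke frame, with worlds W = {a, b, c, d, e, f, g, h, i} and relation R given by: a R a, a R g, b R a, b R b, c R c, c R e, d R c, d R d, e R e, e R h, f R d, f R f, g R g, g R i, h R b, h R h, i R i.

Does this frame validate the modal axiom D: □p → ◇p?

By correspondence theory, D is valid on a frame iff R is serial.
Serial: yes — every world has a successor (e.g. a R a).

Yes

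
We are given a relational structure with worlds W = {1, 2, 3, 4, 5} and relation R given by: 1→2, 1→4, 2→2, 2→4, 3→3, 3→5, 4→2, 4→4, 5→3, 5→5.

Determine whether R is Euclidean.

Euclidean: yes — any two successors of a common world are R-related.

Yes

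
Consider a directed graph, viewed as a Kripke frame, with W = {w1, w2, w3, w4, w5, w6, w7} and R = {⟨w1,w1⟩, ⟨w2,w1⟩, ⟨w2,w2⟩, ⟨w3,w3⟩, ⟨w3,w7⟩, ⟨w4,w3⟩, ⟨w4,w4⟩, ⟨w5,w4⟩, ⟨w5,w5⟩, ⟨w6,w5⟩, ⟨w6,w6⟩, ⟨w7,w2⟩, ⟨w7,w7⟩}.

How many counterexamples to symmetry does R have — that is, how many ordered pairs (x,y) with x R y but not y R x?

6

Enumerating: (w2,w1), (w3,w7), (w4,w3), (w5,w4), (w6,w5), (w7,w2).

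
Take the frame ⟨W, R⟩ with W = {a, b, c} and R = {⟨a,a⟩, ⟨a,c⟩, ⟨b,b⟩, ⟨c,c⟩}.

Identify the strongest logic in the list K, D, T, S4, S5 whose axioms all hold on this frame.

Serial (axiom D): yes — every world has a successor (e.g. a R a).
Reflexive (axiom T): yes — every world is R-related to itself.
Transitive (axiom 4): yes — every two-step R-path is closed by a direct edge.
Euclidean (axiom 5): no — a R c and a R a, but not c R a.
So F validates K, D, T, S4; S5 would additionally require R to be Euclidean. The strongest is S4.

S4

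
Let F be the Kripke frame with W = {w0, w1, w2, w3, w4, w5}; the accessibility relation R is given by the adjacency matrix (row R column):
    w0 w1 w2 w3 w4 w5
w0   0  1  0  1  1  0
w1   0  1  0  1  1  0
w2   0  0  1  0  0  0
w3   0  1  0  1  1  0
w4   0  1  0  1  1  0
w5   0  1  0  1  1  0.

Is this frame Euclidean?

Euclidean: yes — any two successors of a common world are R-related.

Yes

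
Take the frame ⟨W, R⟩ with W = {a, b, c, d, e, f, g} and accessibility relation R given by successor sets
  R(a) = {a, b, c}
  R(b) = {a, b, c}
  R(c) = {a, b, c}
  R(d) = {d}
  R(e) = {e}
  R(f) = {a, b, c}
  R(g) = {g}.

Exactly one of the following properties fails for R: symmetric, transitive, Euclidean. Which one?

Symmetric: no — f R a but not a R f.
Transitive: yes — every two-step R-path is closed by a direct edge.
Euclidean: yes — any two successors of a common world are R-related.
Only symmetric fails.

symmetric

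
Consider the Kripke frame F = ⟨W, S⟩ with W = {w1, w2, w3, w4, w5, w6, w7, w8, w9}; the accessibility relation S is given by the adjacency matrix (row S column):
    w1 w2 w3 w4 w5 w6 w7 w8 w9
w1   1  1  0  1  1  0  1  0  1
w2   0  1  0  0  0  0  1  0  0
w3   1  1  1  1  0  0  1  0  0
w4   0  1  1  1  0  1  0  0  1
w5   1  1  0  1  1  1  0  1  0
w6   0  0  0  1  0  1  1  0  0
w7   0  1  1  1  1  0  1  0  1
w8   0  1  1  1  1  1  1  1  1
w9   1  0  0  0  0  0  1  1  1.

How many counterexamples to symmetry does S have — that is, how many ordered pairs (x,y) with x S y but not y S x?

Enumerating: (w1,w2), (w1,w4), (w1,w7), (w3,w1), (w3,w2), (w4,w2), (w4,w9), (w5,w2), (w5,w4), (w5,w6), (w6,w7), (w7,w4), (w7,w5), (w8,w2), (w8,w3), (w8,w4), (w8,w6), (w8,w7).

18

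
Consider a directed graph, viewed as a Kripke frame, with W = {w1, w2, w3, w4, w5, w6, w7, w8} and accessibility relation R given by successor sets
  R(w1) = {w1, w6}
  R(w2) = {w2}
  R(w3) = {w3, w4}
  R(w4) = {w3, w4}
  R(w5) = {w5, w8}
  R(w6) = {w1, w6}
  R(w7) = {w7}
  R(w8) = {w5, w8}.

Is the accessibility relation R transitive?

Yes

Transitive: yes — every two-step R-path is closed by a direct edge.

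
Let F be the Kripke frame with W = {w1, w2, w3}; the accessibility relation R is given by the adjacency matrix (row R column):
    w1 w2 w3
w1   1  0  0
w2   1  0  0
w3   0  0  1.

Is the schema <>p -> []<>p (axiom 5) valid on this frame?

Axiom 5 corresponds to the accessibility relation being Euclidean.
Euclidean: yes — any two successors of a common world are R-related.

Yes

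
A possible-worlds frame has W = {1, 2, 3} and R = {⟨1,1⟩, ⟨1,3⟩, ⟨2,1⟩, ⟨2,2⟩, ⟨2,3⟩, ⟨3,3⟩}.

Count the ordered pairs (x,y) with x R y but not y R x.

3

Enumerating: (1,3), (2,1), (2,3).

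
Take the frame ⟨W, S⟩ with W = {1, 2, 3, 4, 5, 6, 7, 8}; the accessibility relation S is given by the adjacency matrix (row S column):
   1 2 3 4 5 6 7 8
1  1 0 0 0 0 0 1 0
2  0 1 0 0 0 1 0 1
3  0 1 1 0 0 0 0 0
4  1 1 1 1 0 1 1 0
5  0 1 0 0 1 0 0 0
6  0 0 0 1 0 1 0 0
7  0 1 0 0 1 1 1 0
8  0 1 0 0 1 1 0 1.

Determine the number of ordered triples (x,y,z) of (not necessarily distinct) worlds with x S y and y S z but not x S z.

18

Enumerating: (1,7,2), (1,7,5), (1,7,6), (2,6,4), (2,8,5), (3,2,6), (3,2,8), (4,2,8), (4,7,5), (5,2,6), (5,2,8), (6,4,1), (6,4,2), (6,4,3), (6,4,7), (7,2,8), (7,6,4), (8,6,4).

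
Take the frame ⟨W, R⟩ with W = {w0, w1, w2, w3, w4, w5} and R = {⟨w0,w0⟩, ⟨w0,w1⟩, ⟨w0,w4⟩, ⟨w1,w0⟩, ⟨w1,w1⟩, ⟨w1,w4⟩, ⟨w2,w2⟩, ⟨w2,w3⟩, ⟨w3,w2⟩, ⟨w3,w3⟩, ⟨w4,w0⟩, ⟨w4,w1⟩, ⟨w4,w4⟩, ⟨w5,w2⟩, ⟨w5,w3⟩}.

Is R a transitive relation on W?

Transitive: yes — every two-step R-path is closed by a direct edge.

Yes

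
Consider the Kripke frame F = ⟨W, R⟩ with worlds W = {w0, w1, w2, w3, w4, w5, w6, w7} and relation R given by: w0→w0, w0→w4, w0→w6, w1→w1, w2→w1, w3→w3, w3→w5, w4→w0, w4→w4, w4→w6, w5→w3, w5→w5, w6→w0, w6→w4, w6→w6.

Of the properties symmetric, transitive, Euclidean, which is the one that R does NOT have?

Symmetric: no — w2 R w1 but not w1 R w2.
Transitive: yes — every two-step R-path is closed by a direct edge.
Euclidean: yes — any two successors of a common world are R-related.
Only symmetric fails.

symmetric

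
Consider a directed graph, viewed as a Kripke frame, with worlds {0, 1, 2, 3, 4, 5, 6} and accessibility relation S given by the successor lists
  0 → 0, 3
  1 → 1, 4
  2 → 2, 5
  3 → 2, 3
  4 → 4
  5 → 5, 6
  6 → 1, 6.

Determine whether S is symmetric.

No

Symmetric: no — 0 S 3 but not 3 S 0.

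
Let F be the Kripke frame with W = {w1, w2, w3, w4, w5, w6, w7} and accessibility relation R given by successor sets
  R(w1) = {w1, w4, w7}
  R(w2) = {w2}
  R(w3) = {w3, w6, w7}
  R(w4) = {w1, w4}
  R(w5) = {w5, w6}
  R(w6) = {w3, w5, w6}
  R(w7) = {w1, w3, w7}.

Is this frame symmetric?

Symmetric: yes — every pair in R has its reverse in R.

Yes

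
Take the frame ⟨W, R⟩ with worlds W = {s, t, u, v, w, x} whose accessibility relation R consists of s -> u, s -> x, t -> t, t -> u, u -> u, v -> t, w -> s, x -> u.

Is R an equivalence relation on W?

Reflexive: no — s is not related to itself.
Symmetric: no — s R u but not u R s.
Transitive: no — v R t and t R u, but not v R u.
So R is not an equivalence relation.

No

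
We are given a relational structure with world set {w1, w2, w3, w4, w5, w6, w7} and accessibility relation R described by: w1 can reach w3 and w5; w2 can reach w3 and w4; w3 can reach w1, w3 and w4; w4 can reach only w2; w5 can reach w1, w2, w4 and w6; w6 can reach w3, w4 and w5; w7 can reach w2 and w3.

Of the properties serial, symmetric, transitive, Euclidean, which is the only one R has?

Serial: yes — every world has a successor (e.g. w1 R w3).
Symmetric: no — w2 R w3 but not w3 R w2.
Transitive: no — w1 R w3 and w3 R w4, but not w1 R w4.
Euclidean: no — w1 R w3 and w1 R w5, but not w3 R w5.
Only serial holds.

serial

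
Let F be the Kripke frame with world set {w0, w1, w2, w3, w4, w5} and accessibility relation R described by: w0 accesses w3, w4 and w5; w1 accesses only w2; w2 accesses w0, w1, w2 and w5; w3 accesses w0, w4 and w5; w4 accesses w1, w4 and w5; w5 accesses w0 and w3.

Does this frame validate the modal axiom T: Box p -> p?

Axiom T corresponds to the accessibility relation being reflexive.
Reflexive: no — w0 is not related to itself.

No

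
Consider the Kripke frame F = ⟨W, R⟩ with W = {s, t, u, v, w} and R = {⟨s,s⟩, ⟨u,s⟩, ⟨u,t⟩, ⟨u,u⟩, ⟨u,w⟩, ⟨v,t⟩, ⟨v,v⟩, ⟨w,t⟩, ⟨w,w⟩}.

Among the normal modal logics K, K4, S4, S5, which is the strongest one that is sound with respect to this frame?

Transitive (axiom 4): yes — every two-step R-path is closed by a direct edge.
Reflexive (axiom T): no — t is not related to itself.
Euclidean (axiom 5): no — u R s and u R t, but not s R t.
So F validates K, K4; S4 would additionally require R to be reflexive. The strongest is K4.

K4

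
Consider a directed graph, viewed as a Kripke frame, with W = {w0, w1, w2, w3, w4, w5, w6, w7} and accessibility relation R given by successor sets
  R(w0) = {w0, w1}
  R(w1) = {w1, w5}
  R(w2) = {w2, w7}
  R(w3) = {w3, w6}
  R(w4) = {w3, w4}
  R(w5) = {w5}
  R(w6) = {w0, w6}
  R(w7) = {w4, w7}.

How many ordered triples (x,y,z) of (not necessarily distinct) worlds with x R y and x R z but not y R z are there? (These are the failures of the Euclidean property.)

Enumerating: (w0,w1,w0), (w1,w5,w1), (w2,w7,w2), (w3,w6,w3), (w4,w3,w4), (w6,w0,w6), (w7,w4,w7).

7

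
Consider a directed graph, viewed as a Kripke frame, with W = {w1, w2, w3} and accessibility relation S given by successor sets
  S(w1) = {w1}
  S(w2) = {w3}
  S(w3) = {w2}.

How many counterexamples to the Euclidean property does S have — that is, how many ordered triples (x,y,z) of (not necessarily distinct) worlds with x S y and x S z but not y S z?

2

Enumerating: (w2,w3,w3), (w3,w2,w2).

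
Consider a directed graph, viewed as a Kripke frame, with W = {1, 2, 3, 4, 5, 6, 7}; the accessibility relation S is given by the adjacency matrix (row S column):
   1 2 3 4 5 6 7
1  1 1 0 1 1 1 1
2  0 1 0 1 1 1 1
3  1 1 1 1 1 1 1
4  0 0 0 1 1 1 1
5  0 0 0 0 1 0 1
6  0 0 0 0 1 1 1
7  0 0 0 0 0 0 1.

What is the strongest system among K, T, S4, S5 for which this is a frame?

S4

Reflexive (axiom T): yes — every world is S-related to itself.
Transitive (axiom 4): yes — every two-step S-path is closed by a direct edge.
Euclidean (axiom 5): no — 1 S 4 and 1 S 2, but not 4 S 2.
So F validates K, T, S4; S5 would additionally require S to be Euclidean. The strongest is S4.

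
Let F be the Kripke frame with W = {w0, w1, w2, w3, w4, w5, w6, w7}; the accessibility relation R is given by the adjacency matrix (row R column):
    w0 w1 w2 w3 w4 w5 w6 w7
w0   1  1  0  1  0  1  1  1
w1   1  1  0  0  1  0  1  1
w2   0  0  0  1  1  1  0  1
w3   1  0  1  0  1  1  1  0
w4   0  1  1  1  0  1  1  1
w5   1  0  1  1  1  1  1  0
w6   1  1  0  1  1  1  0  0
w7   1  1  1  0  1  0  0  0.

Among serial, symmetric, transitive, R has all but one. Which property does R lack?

Serial: yes — every world has a successor (e.g. w0 R w0).
Symmetric: yes — every pair in R has its reverse in R.
Transitive: no — w0 R w1 and w1 R w4, but not w0 R w4.
Only transitive fails.

transitive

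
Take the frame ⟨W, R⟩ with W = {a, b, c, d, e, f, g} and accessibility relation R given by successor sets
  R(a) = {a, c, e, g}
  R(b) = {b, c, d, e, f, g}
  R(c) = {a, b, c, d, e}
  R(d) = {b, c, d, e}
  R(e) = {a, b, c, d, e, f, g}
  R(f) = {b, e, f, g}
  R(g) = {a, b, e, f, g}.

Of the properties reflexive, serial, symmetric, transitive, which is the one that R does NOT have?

transitive

Reflexive: yes — every world is R-related to itself.
Serial: yes — every world has a successor (e.g. a R a).
Symmetric: yes — every pair in R has its reverse in R.
Transitive: no — a R c and c R b, but not a R b.
Only transitive fails.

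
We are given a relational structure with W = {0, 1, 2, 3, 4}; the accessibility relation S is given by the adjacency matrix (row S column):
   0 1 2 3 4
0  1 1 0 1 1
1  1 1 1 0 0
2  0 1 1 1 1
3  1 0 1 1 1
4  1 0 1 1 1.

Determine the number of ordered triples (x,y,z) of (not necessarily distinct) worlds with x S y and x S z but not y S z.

Enumerating: (0,1,3), (0,1,4), (0,3,1), (0,4,1), (1,0,2), (1,2,0), (2,1,3), (2,1,4), (2,3,1), (2,4,1), (3,0,2), (3,2,0), (4,0,2), (4,2,0).

14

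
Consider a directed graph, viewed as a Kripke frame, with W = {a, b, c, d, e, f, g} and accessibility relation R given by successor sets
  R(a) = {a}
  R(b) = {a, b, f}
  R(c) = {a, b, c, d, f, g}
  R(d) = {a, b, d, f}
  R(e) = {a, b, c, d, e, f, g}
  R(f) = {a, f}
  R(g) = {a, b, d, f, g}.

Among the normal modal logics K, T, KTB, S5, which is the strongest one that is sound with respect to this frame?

T

Reflexive (axiom T): yes — every world is R-related to itself.
Symmetric (axiom B): no — b R a but not a R b.
Euclidean (axiom 5): no — b R a and b R f, but not a R f.
So F validates K, T; KTB would additionally require R to be symmetric. The strongest is T.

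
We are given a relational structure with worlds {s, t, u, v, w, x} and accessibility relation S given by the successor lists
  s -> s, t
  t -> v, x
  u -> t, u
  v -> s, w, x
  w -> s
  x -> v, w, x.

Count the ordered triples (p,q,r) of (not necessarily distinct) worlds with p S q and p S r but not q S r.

Enumerating: (s,t,s), (s,t,t), (t,v,v), (u,t,t), (u,t,u), (v,s,w), (v,s,x), (v,w,w), (v,w,x), (v,x,s), (x,v,v), (x,w,v), (x,w,w), (x,w,x).

14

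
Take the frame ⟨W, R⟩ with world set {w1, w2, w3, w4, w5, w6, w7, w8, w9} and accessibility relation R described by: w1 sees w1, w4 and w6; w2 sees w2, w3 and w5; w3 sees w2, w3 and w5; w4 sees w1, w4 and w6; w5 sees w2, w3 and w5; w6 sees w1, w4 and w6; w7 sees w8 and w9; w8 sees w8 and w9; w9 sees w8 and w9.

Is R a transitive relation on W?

Yes

Transitive: yes — every two-step R-path is closed by a direct edge.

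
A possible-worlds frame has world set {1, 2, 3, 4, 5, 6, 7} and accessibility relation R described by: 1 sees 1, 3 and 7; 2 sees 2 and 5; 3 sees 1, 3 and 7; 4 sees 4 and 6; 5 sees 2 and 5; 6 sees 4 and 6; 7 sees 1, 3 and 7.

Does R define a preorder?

Reflexive: yes — every world is R-related to itself.
Transitive: yes — every two-step R-path is closed by a direct edge.
So R is a preorder.

Yes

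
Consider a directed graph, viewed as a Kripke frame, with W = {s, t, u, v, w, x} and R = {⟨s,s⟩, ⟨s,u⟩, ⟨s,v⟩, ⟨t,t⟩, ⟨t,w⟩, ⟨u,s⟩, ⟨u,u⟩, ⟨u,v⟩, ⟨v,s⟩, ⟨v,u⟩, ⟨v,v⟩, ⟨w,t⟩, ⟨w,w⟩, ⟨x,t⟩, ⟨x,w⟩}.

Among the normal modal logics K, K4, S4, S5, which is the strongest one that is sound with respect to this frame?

Transitive (axiom 4): yes — every two-step R-path is closed by a direct edge.
Reflexive (axiom T): no — x is not related to itself.
Euclidean (axiom 5): yes — any two successors of a common world are R-related.
So F validates K, K4; S4 would additionally require R to be reflexive. The strongest is K4.

K4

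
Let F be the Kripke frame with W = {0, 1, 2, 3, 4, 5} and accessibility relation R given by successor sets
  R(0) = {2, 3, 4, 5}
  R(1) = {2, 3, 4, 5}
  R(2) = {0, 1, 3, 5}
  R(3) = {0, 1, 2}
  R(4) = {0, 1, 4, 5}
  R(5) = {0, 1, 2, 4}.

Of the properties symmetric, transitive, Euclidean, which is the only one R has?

Symmetric: yes — every pair in R has its reverse in R.
Transitive: no — 0 R 2 and 2 R 1, but not 0 R 1.
Euclidean: no — 0 R 2 and 0 R 4, but not 2 R 4.
Only symmetric holds.

symmetric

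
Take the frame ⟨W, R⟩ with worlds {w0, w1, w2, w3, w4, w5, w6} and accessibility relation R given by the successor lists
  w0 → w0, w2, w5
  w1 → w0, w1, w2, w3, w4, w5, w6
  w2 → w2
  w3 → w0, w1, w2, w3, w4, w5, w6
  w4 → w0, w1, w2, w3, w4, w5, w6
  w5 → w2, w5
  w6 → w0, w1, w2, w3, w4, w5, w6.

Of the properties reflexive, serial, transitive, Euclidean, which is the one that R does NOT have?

Reflexive: yes — every world is R-related to itself.
Serial: yes — every world has a successor (e.g. w0 R w0).
Transitive: yes — every two-step R-path is closed by a direct edge.
Euclidean: no — w0 R w2 and w0 R w5, but not w2 R w5.
Only Euclidean fails.

Euclidean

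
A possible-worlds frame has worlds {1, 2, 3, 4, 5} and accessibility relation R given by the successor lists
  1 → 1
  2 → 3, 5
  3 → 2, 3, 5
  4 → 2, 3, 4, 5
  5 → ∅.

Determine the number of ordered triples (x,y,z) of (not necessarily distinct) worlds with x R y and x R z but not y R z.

13

Enumerating: (2,5,3), (2,5,5), (3,2,2), (3,5,2), (3,5,3), (3,5,5), (4,2,2), (4,2,4), (4,3,4), (4,5,2), (4,5,3), (4,5,4), (4,5,5).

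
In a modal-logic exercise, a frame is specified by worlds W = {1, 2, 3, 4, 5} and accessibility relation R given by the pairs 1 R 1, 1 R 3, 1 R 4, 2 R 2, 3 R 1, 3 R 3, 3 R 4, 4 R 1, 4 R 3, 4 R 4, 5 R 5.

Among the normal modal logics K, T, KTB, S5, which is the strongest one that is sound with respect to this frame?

S5

Reflexive (axiom T): yes — every world is R-related to itself.
Symmetric (axiom B): yes — every pair in R has its reverse in R.
Euclidean (axiom 5): yes — any two successors of a common world are R-related.
So F validates K, T, KTB, S5. The strongest is S5.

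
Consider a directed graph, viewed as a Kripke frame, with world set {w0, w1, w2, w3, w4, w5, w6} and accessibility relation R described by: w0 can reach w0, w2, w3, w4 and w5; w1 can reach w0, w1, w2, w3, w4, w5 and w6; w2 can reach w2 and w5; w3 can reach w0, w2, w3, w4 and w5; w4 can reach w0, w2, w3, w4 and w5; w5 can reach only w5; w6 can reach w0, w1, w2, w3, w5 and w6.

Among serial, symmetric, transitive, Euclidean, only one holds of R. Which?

Serial: yes — every world has a successor (e.g. w0 R w0).
Symmetric: no — w0 R w2 but not w2 R w0.
Transitive: no — w6 R w0 and w0 R w4, but not w6 R w4.
Euclidean: no — w0 R w2 and w0 R w3, but not w2 R w3.
Only serial holds.

serial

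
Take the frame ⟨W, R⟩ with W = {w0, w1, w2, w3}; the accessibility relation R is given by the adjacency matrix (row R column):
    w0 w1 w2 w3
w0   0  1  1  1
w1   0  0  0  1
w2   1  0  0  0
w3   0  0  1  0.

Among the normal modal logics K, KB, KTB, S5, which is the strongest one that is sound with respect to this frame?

Symmetric (axiom B): no — w0 R w1 but not w1 R w0.
Reflexive (axiom T): no — w0 is not related to itself.
Euclidean (axiom 5): no — w0 R w1 and w0 R w2, but not w1 R w2.
So F validates K; KB would additionally require R to be symmetric. The strongest is K.

K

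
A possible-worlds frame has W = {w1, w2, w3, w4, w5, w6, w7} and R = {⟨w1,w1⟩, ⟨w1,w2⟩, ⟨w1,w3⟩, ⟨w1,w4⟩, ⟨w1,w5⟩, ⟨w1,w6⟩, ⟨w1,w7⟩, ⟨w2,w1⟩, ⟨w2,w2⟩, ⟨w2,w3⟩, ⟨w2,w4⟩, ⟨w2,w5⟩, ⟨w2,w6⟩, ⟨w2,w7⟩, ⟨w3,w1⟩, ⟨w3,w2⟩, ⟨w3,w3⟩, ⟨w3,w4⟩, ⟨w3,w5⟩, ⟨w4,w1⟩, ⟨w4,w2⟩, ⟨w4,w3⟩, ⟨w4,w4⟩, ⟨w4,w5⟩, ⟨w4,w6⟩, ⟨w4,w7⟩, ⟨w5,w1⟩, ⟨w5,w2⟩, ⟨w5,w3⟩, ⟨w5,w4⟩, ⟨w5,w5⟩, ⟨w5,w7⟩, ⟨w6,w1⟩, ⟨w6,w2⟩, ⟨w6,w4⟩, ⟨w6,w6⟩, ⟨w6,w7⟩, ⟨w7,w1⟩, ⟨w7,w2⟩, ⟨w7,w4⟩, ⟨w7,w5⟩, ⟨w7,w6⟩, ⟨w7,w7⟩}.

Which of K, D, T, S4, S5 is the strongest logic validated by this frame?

T

Serial (axiom D): yes — every world has a successor (e.g. w1 R w1).
Reflexive (axiom T): yes — every world is R-related to itself.
Transitive (axiom 4): no — w3 R w1 and w1 R w6, but not w3 R w6.
Euclidean (axiom 5): no — w1 R w3 and w1 R w6, but not w3 R w6.
So F validates K, D, T; S4 would additionally require R to be transitive. The strongest is T.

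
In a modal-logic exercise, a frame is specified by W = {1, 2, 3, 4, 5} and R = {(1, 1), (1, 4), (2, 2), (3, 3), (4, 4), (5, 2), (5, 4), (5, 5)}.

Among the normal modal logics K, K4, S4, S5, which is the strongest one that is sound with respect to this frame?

S4

Transitive (axiom 4): yes — every two-step R-path is closed by a direct edge.
Reflexive (axiom T): yes — every world is R-related to itself.
Euclidean (axiom 5): no — 5 R 2 and 5 R 4, but not 2 R 4.
So F validates K, K4, S4; S5 would additionally require R to be Euclidean. The strongest is S4.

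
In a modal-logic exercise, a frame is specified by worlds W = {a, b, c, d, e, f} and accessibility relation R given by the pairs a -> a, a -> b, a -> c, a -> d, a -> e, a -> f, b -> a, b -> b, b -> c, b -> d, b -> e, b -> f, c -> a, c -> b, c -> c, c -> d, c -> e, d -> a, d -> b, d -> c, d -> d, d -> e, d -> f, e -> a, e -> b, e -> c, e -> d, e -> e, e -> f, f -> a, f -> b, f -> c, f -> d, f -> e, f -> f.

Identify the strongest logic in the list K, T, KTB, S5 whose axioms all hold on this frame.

T

Reflexive (axiom T): yes — every world is R-related to itself.
Symmetric (axiom B): no — f R c but not c R f.
Euclidean (axiom 5): no — a R c and a R f, but not c R f.
So F validates K, T; KTB would additionally require R to be symmetric. The strongest is T.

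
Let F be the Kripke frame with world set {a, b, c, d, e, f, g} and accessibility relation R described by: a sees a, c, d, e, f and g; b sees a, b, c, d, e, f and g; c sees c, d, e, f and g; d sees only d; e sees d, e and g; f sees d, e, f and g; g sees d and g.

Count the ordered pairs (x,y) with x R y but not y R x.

21

Enumerating: (a,c), (a,d), (a,e), (a,f), (a,g), (b,a), (b,c), (b,d), (b,e), (b,f), (b,g), (c,d), … and 9 more.
Total: 21.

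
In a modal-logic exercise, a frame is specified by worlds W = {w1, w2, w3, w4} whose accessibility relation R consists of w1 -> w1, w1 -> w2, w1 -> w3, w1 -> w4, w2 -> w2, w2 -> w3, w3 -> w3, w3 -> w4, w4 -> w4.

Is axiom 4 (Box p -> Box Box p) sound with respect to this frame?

No

The schema 4 characterises exactly the transitive frames.
Transitive: no — w2 R w3 and w3 R w4, but not w2 R w4.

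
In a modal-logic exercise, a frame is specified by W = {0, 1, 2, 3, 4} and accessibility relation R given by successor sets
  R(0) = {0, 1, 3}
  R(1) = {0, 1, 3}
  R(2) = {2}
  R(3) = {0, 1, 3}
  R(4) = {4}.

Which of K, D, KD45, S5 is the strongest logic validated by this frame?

S5

Serial (axiom D): yes — every world has a successor (e.g. 0 R 0).
Euclidean (axiom 5): yes — any two successors of a common world are R-related.
Transitive (axiom 4): yes — every two-step R-path is closed by a direct edge.
Reflexive (axiom T): yes — every world is R-related to itself.
So F validates K, D, KD45, S5. The strongest is S5.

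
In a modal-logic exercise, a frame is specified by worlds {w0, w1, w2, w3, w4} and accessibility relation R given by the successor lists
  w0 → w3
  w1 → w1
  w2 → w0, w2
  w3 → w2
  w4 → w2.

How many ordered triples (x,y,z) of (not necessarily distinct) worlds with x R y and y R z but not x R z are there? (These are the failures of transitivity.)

Enumerating: (w0,w3,w2), (w2,w0,w3), (w3,w2,w0), (w4,w2,w0).

4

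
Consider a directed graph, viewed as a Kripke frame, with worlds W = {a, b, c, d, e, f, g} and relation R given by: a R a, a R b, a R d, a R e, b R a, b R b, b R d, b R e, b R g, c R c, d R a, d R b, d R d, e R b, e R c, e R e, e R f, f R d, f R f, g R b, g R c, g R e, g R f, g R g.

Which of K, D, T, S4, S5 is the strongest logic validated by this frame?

Serial (axiom D): yes — every world has a successor (e.g. a R a).
Reflexive (axiom T): yes — every world is R-related to itself.
Transitive (axiom 4): no — a R b and b R g, but not a R g.
Euclidean (axiom 5): no — a R d and a R e, but not d R e.
So F validates K, D, T; S4 would additionally require R to be transitive. The strongest is T.

T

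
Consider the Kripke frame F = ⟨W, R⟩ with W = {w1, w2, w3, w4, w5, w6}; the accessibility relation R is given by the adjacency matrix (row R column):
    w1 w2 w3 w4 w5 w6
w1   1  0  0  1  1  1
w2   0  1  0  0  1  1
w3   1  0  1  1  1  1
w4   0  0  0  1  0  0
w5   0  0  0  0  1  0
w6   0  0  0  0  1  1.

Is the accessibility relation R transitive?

Yes

Transitive: yes — every two-step R-path is closed by a direct edge.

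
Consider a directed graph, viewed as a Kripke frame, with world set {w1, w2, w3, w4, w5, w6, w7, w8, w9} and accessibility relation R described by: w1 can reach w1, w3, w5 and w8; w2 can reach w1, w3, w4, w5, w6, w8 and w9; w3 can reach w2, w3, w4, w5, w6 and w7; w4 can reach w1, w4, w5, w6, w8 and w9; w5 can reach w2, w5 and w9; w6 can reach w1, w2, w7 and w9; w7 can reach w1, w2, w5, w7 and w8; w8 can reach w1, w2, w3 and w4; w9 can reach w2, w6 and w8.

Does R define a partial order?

Reflexive: no — w2 is not related to itself.
Transitive: no — w1 R w3 and w3 R w2, but not w1 R w2.
Antisymmetric: no — w1 R w8 and w8 R w1 with w1 ≠ w8.
So R is not a partial order.

No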